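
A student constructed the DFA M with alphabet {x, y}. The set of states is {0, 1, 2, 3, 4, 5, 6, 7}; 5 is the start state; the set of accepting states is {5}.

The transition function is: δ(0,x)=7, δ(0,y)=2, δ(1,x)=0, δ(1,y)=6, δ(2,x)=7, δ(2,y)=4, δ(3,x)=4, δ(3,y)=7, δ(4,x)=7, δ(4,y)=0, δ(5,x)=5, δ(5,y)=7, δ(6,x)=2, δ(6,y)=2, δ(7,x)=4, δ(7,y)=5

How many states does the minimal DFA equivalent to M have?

First remove the unreachable states {1,3,6}; 5 states remain.
Start with accepting vs non-accepting: {5} | {0,2,4,7}.
Refine {0,2,4,7} on symbol y: members go to different blocks, giving {0,2,4} and {7}.
No further refinement is possible. Final partition (3 blocks): {5} | {0,2,4} | {7}.

3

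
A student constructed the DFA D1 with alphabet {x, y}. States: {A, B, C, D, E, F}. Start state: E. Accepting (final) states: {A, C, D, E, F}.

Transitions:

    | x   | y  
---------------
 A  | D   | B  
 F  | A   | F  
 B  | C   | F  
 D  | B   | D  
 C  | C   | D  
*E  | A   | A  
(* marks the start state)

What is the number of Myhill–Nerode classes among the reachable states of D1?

All states are reachable from the start state.
Start with accepting vs non-accepting: {A,C,D,E,F} | {B}.
Refine {A,C,D,E,F} on symbol x: members go to different blocks, giving {A,C,E,F} and {D}.
Split {A,C,E,F} by δ(·,x) → {C,E,F} and {A}.
Refine {C,E,F} on symbol x: members go to different blocks, giving {E,F} and {C}.
Split {E,F} by δ(·,y) → {E} and {F}.
Stable partition: {E} | {B} | {D} | {A} | {C} | {F} — 6 equivalence classes.

6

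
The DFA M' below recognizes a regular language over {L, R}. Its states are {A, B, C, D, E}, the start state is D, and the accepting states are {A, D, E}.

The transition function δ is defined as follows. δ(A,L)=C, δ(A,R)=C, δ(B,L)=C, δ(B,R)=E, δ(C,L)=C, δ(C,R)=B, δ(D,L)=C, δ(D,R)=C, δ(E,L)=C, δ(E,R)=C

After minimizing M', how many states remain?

States {A} cannot be reached from the start state, so discard them.
Initial partition by acceptance: {D,E} | {B,C}.
Refine {B,C} on symbol R: members go to different blocks, giving {B} and {C}.
Stable partition: {D,E} | {B} | {C} — 3 equivalence classes.

3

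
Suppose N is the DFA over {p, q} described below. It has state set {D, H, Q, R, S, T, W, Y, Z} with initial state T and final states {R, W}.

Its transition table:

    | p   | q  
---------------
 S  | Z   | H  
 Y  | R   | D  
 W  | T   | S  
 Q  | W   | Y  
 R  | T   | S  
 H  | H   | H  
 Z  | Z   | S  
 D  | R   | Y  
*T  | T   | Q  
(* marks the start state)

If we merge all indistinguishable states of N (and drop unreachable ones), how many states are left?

P0 = {R,W} | {D,H,Q,S,T,Y,Z}.
Refine {D,H,Q,S,T,Y,Z} on symbol p: members go to different blocks, giving {H,S,T,Z} and {D,Q,Y}.
Refine {H,S,T,Z} on symbol q: members go to different blocks, giving {H,S,Z} and {T}.
The partition is now stable with 4 blocks: {R,W} | {H,S,Z} | {D,Q,Y} | {T}.

4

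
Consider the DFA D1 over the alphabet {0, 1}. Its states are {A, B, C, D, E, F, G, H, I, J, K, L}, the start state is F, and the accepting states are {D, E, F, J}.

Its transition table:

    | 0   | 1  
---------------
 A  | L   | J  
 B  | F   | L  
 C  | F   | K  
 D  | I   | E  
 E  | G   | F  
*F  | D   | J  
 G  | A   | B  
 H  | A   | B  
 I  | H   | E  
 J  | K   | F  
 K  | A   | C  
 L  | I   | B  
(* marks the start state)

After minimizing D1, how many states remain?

All states are reachable from the start state.
Start with accepting vs non-accepting: {D,E,F,J} | {A,B,C,G,H,I,K,L}.
On input 0, block {D,E,F,J} splits into {D,E,J} and {F}.
Split {D,E,J} by δ(·,1) → {E,J} and {D}.
Split {A,B,C,G,H,I,K,L} by δ(·,0) → {A,G,H,I,K,L} and {B,C}.
On input 1, block {A,G,H,I,K,L} splits into {G,H,K,L} and {A,I}.
Stable partition: {E,J} | {G,H,K,L} | {F} | {D} | {B,C} | {A,I} — 6 equivalence classes.

6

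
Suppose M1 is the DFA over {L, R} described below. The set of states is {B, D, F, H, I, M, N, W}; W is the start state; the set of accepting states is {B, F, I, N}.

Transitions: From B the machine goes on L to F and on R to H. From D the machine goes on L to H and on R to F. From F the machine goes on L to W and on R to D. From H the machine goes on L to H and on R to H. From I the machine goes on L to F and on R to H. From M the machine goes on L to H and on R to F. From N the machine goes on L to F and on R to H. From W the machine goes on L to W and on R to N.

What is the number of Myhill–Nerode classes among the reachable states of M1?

States {B,I,M} cannot be reached from the start state, so discard them.
P0 = {F,N} | {D,H,W}.
Split {F,N} by δ(·,L) → {F} and {N}.
Refine {D,H,W} on symbol R: members go to different blocks, giving {W} and {H} and {D}.
The partition is now stable with 5 blocks: {F} | {W} | {N} | {H} | {D}.

5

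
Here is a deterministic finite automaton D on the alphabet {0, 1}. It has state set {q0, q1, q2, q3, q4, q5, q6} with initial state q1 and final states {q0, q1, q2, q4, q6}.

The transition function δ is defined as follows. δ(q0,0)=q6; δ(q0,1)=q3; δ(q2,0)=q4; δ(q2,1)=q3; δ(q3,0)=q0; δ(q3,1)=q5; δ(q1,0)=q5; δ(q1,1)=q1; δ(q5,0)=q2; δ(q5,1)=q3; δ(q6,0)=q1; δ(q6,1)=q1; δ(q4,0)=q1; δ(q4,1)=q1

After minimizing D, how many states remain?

Initial partition by acceptance: {q0,q1,q2,q4,q6} | {q3,q5}.
On input 0, block {q0,q1,q2,q4,q6} splits into {q0,q2,q4,q6} and {q1}.
On input 0, block {q0,q2,q4,q6} splits into {q0,q2} and {q4,q6}.
No further refinement is possible. Final partition (4 blocks): {q0,q2} | {q3,q5} | {q1} | {q4,q6}.

4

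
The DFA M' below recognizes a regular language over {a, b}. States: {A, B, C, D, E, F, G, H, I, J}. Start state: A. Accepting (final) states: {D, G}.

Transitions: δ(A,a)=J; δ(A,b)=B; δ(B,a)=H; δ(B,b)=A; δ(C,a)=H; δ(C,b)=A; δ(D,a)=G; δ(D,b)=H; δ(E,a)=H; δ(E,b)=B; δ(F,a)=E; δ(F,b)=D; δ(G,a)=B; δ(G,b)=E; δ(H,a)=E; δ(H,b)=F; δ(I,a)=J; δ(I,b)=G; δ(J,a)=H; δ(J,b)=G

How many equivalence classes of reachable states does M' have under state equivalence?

Reachable states from the start: {A,B,D,E,F,G,H,J}. Unreachable: {C,I} — drop them.
Start with accepting vs non-accepting: {D,G} | {A,B,E,F,H,J}.
Split {D,G} by δ(·,a) → {D} and {G}.
On input b, block {A,B,E,F,H,J} splits into {A,B,E,H} and {F} and {J}.
On input a, block {A,B,E,H} splits into {B,E,H} and {A}.
On input b, block {B,E,H} splits into {B} and {E} and {H}.
Stable partition: {D} | {B} | {G} | {F} | {J} | {A} | {E} | {H} — 8 equivalence classes.

8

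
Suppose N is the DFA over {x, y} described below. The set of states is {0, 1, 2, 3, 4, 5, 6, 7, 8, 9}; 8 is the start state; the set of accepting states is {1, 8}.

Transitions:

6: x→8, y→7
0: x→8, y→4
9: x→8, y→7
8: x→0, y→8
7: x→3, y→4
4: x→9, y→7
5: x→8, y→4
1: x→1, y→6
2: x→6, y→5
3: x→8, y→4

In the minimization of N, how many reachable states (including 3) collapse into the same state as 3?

3

Reachable states from the start: {0,3,4,7,8,9}. Unreachable: {1,2,5,6} — drop them.
P0 = {8} | {0,3,4,7,9}.
Split {0,3,4,7,9} by δ(·,x) → {0,3,9} and {4,7}.
The partition is now stable with 3 blocks: {8} | {0,3,9} | {4,7}.
The equivalence class containing 3 is {0,3,9}, of size 3.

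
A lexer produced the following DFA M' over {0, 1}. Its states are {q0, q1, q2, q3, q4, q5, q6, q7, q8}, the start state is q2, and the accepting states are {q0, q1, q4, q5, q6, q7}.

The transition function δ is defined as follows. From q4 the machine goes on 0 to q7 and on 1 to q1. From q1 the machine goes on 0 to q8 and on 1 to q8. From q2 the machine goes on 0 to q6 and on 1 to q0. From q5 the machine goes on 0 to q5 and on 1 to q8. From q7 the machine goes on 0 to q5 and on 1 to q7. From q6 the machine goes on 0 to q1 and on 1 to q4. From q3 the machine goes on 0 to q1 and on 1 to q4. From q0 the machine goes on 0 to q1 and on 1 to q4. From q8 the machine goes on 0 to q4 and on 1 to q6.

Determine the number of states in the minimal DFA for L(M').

7

States {q3} cannot be reached from the start state, so discard them.
Initial partition by acceptance: {q0,q1,q4,q5,q6,q7} | {q2,q8}.
On input 0, block {q0,q1,q4,q5,q6,q7} splits into {q0,q4,q5,q6,q7} and {q1}.
Refine {q0,q4,q5,q6,q7} on symbol 0: members go to different blocks, giving {q4,q5,q7} and {q0,q6}.
Refine {q4,q5,q7} on symbol 1: members go to different blocks, giving {q4} and {q5} and {q7}.
Split {q2,q8} by δ(·,0) → {q2} and {q8}.
The partition is now stable with 7 blocks: {q4} | {q2} | {q1} | {q0,q6} | {q5} | {q7} | {q8}.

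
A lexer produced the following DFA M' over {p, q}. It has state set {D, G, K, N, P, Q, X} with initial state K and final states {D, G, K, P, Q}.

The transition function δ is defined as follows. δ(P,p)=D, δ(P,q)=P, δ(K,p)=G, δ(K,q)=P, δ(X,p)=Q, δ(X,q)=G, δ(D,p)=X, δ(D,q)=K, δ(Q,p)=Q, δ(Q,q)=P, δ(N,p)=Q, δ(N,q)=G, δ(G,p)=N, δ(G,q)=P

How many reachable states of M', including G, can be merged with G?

P0 = {D,G,K,P,Q} | {N,X}.
Split {D,G,K,P,Q} by δ(·,p) → {K,P,Q} and {D,G}.
Split {K,P,Q} by δ(·,p) → {K,P} and {Q}.
No further refinement is possible. Final partition (4 blocks): {K,P} | {N,X} | {D,G} | {Q}.
State G belongs to the block {D,G}, which has 2 states.

2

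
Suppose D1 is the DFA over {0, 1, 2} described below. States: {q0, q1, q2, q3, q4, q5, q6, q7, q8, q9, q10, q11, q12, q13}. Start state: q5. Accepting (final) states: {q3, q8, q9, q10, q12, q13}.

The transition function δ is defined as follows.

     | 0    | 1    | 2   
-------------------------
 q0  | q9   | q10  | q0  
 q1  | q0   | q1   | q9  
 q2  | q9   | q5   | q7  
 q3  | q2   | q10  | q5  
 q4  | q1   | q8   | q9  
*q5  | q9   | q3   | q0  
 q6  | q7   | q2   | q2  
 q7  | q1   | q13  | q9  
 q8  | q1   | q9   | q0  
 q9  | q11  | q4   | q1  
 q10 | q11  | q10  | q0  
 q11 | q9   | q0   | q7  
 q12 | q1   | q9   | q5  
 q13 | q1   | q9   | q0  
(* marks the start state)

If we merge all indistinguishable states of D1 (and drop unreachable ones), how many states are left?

7

First remove the unreachable states {q6,q12}; 12 states remain.
P0 = {q3,q8,q9,q10,q13} | {q0,q1,q2,q4,q5,q7,q11}.
Split {q3,q8,q9,q10,q13} by δ(·,1) → {q3,q8,q10,q13} and {q9}.
Split {q3,q8,q10,q13} by δ(·,1) → {q3,q10} and {q8,q13}.
Refine {q0,q1,q2,q4,q5,q7,q11} on symbol 0: members go to different blocks, giving {q0,q2,q5,q11} and {q1,q4,q7}.
Split {q0,q2,q5,q11} by δ(·,1) → {q0,q5} and {q2,q11}.
On input 0, block {q1,q4,q7} splits into {q4,q7} and {q1}.
The partition is now stable with 7 blocks: {q3,q10} | {q0,q5} | {q9} | {q8,q13} | {q4,q7} | {q2,q11} | {q1}.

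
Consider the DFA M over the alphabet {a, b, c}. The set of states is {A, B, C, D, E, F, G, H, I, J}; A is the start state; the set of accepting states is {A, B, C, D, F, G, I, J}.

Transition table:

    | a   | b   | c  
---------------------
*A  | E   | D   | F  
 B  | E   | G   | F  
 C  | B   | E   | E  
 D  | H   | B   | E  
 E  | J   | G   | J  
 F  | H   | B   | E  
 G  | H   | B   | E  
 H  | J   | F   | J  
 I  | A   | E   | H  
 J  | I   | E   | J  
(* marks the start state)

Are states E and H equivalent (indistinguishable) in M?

Yes

States {C} cannot be reached from the start state, so discard them.
P0 = {A,B,D,F,G,I,J} | {E,H}.
On input a, block {A,B,D,F,G,I,J} splits into {A,B,D,F,G} and {I,J}.
Refine {A,B,D,F,G} on symbol c: members go to different blocks, giving {D,F,G} and {A,B}.
On input a, block {I,J} splits into {I} and {J}.
No further refinement is possible. Final partition (5 blocks): {D,F,G} | {E,H} | {I} | {A,B} | {J}.
E and H lie in the same block of the stable partition, so they are equivalent — no string distinguishes them.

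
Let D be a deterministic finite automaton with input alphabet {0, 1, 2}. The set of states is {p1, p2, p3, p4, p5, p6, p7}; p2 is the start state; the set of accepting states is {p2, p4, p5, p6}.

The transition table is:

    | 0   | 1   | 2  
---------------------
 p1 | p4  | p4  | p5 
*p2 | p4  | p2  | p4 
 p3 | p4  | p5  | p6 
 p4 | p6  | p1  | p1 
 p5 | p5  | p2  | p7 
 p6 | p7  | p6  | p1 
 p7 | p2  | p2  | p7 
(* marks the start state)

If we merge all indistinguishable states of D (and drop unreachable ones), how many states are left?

6

First remove the unreachable states {p3}; 6 states remain.
Start with accepting vs non-accepting: {p2,p4,p5,p6} | {p1,p7}.
Split {p2,p4,p5,p6} by δ(·,0) → {p2,p4,p5} and {p6}.
On input 0, block {p2,p4,p5} splits into {p2,p5} and {p4}.
On input 0, block {p2,p5} splits into {p2} and {p5}.
Split {p1,p7} by δ(·,0) → {p1} and {p7}.
The partition is now stable with 6 blocks: {p2} | {p1} | {p6} | {p4} | {p5} | {p7}.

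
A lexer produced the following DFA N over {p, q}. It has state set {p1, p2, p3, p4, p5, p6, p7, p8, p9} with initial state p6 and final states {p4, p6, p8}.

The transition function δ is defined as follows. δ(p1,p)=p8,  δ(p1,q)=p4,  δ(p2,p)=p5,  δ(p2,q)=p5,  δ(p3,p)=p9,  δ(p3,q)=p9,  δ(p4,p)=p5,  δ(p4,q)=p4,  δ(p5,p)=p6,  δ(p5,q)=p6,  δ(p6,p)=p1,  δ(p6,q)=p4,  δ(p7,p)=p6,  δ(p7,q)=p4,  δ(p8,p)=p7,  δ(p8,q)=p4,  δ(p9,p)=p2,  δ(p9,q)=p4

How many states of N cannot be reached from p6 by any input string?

BFS from p6 reaches {p1, p4, p5, p6, p7, p8}; the 3 state(s) p2, p3, p9 are never visited.

3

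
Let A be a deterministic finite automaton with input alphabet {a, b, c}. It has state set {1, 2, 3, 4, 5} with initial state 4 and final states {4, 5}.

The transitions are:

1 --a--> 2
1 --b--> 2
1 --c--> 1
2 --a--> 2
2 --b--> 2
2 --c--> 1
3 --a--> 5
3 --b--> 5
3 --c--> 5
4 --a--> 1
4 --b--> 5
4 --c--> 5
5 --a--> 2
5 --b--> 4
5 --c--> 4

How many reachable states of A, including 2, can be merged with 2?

First remove the unreachable states {3}; 4 states remain.
Start with accepting vs non-accepting: {4,5} | {1,2}.
Stable partition: {4,5} | {1,2} — 2 equivalence classes.
State 2 belongs to the block {1,2}, which has 2 states.

2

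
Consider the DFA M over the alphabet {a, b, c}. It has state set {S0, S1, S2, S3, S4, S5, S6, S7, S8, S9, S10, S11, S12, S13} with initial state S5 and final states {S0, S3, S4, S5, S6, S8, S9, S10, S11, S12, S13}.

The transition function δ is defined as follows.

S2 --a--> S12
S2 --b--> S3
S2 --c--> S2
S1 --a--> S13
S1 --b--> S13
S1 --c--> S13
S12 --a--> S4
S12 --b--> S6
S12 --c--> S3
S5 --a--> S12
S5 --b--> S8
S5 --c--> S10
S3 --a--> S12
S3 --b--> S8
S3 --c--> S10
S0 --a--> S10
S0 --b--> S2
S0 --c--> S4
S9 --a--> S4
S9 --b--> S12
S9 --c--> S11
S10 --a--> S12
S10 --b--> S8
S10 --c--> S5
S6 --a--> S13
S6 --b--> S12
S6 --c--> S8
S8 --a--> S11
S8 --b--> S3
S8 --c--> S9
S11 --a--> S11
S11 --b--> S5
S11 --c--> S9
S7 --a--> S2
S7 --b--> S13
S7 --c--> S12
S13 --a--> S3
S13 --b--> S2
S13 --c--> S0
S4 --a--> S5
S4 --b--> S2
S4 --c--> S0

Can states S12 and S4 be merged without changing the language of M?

States {S1,S7} cannot be reached from the start state, so discard them.
Start with accepting vs non-accepting: {S0,S3,S4,S5,S6,S8,S9,S10,S11,S12,S13} | {S2}.
On input b, block {S0,S3,S4,S5,S6,S8,S9,S10,S11,S12,S13} splits into {S3,S5,S6,S8,S9,S10,S11,S12} and {S0,S4,S13}.
Refine {S3,S5,S6,S8,S9,S10,S11,S12} on symbol a: members go to different blocks, giving {S3,S5,S8,S10,S11} and {S6,S9,S12}.
On input a, block {S3,S5,S8,S10,S11} splits into {S3,S5,S10} and {S8,S11}.
Refine {S6,S9,S12} on symbol c: members go to different blocks, giving {S6,S9} and {S12}.
The partition is now stable with 6 blocks: {S3,S5,S10} | {S2} | {S0,S4,S13} | {S6,S9} | {S8,S11} | {S12}.
S12 and S4 end up in different blocks, so they are distinguishable. For instance, the string 'b' is accepted from only S12.

No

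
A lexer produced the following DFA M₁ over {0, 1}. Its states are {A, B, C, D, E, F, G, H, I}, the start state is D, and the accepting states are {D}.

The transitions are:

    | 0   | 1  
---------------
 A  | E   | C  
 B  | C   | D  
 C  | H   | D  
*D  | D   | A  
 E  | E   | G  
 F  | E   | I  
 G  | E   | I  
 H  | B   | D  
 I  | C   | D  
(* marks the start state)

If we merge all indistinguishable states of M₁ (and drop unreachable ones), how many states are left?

States {F} cannot be reached from the start state, so discard them.
Initial partition by acceptance: {D} | {A,B,C,E,G,H,I}.
Split {A,B,C,E,G,H,I} by δ(·,1) → {B,C,H,I} and {A,E,G}.
On input 1, block {A,E,G} splits into {A,G} and {E}.
Stable partition: {D} | {B,C,H,I} | {A,G} | {E} — 4 equivalence classes.

4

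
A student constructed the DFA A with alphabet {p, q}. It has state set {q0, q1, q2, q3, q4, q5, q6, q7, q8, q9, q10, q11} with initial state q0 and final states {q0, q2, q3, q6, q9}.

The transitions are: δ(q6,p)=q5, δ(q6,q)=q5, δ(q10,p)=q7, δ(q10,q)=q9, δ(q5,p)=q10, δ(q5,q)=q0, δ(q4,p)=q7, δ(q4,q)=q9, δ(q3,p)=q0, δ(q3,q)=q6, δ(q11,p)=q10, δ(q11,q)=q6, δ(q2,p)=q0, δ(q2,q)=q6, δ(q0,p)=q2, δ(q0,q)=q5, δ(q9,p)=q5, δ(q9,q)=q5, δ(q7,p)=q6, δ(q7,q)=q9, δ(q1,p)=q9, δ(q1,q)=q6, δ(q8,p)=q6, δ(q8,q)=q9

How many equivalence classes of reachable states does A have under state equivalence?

States {q1,q3,q4,q8,q11} cannot be reached from the start state, so discard them.
P0 = {q0,q2,q6,q9} | {q5,q7,q10}.
On input p, block {q0,q2,q6,q9} splits into {q0,q2} and {q6,q9}.
Split {q0,q2} by δ(·,q) → {q0} and {q2}.
Refine {q5,q7,q10} on symbol p: members go to different blocks, giving {q5,q10} and {q7}.
On input p, block {q5,q10} splits into {q5} and {q10}.
Stable partition: {q0} | {q5} | {q6,q9} | {q2} | {q7} | {q10} — 6 equivalence classes.

6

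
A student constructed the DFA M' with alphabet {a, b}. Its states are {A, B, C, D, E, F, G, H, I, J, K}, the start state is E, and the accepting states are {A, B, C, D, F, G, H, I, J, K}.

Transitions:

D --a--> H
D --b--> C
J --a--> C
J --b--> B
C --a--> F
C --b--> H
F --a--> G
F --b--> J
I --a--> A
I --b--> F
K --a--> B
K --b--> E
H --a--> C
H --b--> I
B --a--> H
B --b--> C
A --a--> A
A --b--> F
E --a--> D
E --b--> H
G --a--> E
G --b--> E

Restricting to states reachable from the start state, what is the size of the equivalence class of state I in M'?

States {K} cannot be reached from the start state, so discard them.
Initial partition by acceptance: {A,B,C,D,F,G,H,I,J} | {E}.
On input a, block {A,B,C,D,F,G,H,I,J} splits into {A,B,C,D,F,H,I,J} and {G}.
Split {A,B,C,D,F,H,I,J} by δ(·,a) → {A,B,C,D,H,I,J} and {F}.
On input a, block {A,B,C,D,H,I,J} splits into {A,B,D,H,I,J} and {C}.
Refine {A,B,D,H,I,J} on symbol a: members go to different blocks, giving {A,B,D,I} and {H,J}.
On input a, block {A,B,D,I} splits into {A,I} and {B,D}.
Refine {H,J} on symbol b: members go to different blocks, giving {H} and {J}.
Stable partition: {A,I} | {E} | {G} | {F} | {C} | {H} | {B,D} | {J} — 8 equivalence classes.
The equivalence class containing I is {A,I}, of size 2.

2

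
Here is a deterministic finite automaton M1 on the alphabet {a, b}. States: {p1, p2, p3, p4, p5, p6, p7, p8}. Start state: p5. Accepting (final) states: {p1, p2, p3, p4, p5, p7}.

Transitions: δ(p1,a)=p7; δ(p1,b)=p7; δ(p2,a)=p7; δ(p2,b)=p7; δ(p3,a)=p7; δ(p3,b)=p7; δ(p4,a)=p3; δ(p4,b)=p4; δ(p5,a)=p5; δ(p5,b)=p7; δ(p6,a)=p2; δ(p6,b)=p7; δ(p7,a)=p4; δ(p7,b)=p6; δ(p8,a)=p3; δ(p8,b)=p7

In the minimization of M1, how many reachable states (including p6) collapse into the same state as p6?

1

States {p1,p8} cannot be reached from the start state, so discard them.
P0 = {p2,p3,p4,p5,p7} | {p6}.
On input b, block {p2,p3,p4,p5,p7} splits into {p2,p3,p4,p5} and {p7}.
Refine {p2,p3,p4,p5} on symbol a: members go to different blocks, giving {p2,p3} and {p4,p5}.
Refine {p4,p5} on symbol a: members go to different blocks, giving {p4} and {p5}.
Stable partition: {p2,p3} | {p6} | {p7} | {p4} | {p5} — 5 equivalence classes.
The equivalence class containing p6 is {p6}, of size 1.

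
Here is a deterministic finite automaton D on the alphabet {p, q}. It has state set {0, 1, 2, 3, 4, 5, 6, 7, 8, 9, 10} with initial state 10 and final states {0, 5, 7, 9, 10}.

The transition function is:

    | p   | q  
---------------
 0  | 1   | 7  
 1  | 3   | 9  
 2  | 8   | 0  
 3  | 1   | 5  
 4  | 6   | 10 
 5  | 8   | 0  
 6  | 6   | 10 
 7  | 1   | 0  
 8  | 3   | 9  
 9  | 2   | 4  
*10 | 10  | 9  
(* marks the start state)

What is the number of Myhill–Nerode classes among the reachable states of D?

All states are reachable from the start state.
P0 = {0,5,7,9,10} | {1,2,3,4,6,8}.
On input p, block {0,5,7,9,10} splits into {0,5,7,9} and {10}.
Split {0,5,7,9} by δ(·,q) → {0,5,7} and {9}.
On input q, block {1,2,3,4,6,8} splits into {1,8} and {2,3} and {4,6}.
No further refinement is possible. Final partition (6 blocks): {0,5,7} | {1,8} | {10} | {9} | {2,3} | {4,6}.

6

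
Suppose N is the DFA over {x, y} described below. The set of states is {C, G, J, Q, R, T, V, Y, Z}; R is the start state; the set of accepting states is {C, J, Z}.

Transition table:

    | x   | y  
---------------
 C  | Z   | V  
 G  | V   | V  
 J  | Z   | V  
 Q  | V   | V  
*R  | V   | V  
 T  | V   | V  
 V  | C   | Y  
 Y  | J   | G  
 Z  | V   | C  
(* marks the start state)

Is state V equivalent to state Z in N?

No

Reachable states from the start: {C,G,J,R,V,Y,Z}. Unreachable: {Q,T} — drop them.
Start with accepting vs non-accepting: {C,J,Z} | {G,R,V,Y}.
Refine {C,J,Z} on symbol x: members go to different blocks, giving {C,J} and {Z}.
On input x, block {G,R,V,Y} splits into {G,R} and {V,Y}.
On input y, block {V,Y} splits into {Y} and {V}.
Stable partition: {C,J} | {G,R} | {Z} | {Y} | {V} — 5 equivalence classes.
V and Z end up in different blocks, so they are distinguishable. For instance, the string 'ε' is accepted from only Z.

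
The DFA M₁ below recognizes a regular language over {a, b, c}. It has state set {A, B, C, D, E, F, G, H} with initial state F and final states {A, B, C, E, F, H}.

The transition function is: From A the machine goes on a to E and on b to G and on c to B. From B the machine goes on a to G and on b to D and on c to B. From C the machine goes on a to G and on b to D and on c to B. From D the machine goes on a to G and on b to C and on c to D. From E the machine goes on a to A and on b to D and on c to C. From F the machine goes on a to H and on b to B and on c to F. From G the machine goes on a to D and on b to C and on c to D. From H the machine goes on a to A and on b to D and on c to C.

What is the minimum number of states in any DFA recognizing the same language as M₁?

Every state is reachable, so we keep all 8.
P0 = {A,B,C,E,F,H} | {D,G}.
Refine {A,B,C,E,F,H} on symbol a: members go to different blocks, giving {A,E,F,H} and {B,C}.
Split {A,E,F,H} by δ(·,b) → {A,E,H} and {F}.
Stable partition: {A,E,H} | {D,G} | {B,C} | {F} — 4 equivalence classes.

4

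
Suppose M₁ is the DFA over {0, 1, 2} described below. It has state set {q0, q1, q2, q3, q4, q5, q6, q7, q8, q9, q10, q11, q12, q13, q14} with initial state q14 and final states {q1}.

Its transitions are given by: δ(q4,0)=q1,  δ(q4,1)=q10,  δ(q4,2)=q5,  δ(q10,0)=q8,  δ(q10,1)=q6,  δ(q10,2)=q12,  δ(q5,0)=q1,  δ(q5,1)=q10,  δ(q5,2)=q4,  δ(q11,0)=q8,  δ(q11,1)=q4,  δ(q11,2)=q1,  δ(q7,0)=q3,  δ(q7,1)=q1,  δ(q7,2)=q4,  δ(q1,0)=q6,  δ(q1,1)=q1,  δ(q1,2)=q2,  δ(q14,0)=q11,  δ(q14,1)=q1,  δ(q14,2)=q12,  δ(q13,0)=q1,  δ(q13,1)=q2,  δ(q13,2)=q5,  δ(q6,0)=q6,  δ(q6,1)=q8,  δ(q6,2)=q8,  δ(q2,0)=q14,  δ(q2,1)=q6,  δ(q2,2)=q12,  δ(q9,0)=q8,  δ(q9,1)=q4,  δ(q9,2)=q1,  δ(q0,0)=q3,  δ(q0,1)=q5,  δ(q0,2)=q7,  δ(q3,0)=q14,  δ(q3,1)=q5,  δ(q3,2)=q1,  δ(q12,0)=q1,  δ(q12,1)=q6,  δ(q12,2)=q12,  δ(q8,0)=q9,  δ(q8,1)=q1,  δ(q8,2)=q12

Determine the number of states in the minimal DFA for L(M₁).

7

First remove the unreachable states {q0,q3,q7,q13}; 11 states remain.
P0 = {q1} | {q2,q4,q5,q6,q8,q9,q10,q11,q12,q14}.
On input 0, block {q2,q4,q5,q6,q8,q9,q10,q11,q12,q14} splits into {q2,q6,q8,q9,q10,q11,q14} and {q4,q5,q12}.
Refine {q2,q6,q8,q9,q10,q11,q14} on symbol 1: members go to different blocks, giving {q2,q6,q10} and {q8,q14} and {q9,q11}.
Refine {q2,q6,q10} on symbol 0: members go to different blocks, giving {q2,q10} and {q6}.
On input 1, block {q4,q5,q12} splits into {q4,q5} and {q12}.
No further refinement is possible. Final partition (7 blocks): {q1} | {q2,q10} | {q4,q5} | {q8,q14} | {q9,q11} | {q6} | {q12}.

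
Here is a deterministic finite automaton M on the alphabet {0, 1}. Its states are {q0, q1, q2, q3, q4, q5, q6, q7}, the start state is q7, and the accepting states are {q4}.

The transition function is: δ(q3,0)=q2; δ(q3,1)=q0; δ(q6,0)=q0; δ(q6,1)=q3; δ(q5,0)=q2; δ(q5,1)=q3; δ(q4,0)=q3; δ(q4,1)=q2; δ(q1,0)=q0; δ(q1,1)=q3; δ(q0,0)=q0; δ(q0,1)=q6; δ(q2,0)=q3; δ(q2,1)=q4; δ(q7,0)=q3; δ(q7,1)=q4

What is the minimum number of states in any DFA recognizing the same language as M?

5

First remove the unreachable states {q1,q5}; 6 states remain.
P0 = {q4} | {q0,q2,q3,q6,q7}.
Refine {q0,q2,q3,q6,q7} on symbol 1: members go to different blocks, giving {q0,q3,q6} and {q2,q7}.
Split {q0,q3,q6} by δ(·,0) → {q0,q6} and {q3}.
Split {q0,q6} by δ(·,1) → {q0} and {q6}.
The partition is now stable with 5 blocks: {q4} | {q0} | {q2,q7} | {q3} | {q6}.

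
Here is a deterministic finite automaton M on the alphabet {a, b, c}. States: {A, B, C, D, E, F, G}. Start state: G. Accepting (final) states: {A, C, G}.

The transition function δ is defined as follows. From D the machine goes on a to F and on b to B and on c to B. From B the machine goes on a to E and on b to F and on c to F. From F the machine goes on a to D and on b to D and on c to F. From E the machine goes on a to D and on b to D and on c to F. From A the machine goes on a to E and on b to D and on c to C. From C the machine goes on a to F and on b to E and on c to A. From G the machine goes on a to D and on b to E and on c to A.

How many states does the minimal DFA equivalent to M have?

Initial partition by acceptance: {A,C,G} | {B,D,E,F}.
Stable partition: {A,C,G} | {B,D,E,F} — 2 equivalence classes.

2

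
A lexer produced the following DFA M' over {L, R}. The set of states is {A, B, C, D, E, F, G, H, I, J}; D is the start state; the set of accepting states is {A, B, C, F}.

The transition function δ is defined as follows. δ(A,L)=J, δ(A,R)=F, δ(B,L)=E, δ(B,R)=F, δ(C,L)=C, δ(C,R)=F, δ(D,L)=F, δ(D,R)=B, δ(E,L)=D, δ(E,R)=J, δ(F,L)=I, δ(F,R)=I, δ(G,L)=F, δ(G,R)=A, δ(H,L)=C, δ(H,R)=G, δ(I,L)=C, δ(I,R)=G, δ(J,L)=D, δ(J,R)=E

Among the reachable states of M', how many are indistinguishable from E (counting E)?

Reachable states from the start: {A,B,C,D,E,F,G,I,J}. Unreachable: {H} — drop them.
Start with accepting vs non-accepting: {A,B,C,F} | {D,E,G,I,J}.
On input L, block {A,B,C,F} splits into {A,B,F} and {C}.
Refine {A,B,F} on symbol R: members go to different blocks, giving {A,B} and {F}.
Refine {D,E,G,I,J} on symbol L: members go to different blocks, giving {D,G} and {E,J} and {I}.
The partition is now stable with 6 blocks: {A,B} | {D,G} | {C} | {F} | {E,J} | {I}.
The equivalence class containing E is {E,J}, of size 2.

2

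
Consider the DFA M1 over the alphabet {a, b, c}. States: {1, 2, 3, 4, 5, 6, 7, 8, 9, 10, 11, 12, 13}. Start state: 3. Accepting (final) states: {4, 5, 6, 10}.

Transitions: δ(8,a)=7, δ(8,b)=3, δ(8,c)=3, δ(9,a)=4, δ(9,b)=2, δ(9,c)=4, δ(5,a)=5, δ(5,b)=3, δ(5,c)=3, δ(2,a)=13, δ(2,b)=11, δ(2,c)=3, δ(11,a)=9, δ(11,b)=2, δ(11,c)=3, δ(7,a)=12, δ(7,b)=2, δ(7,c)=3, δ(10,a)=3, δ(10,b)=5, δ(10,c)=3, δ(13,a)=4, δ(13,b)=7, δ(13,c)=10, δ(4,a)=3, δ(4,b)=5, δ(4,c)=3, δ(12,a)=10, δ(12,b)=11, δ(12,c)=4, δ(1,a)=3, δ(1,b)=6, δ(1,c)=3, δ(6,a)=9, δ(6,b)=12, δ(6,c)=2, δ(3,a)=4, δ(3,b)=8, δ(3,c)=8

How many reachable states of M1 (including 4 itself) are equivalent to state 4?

States {1,6} cannot be reached from the start state, so discard them.
P0 = {4,5,10} | {2,3,7,8,9,11,12,13}.
On input a, block {4,5,10} splits into {4,10} and {5}.
On input a, block {2,3,7,8,9,11,12,13} splits into {2,7,8,11} and {3,9,12,13}.
Split {2,7,8,11} by δ(·,a) → {2,7,11} and {8}.
On input b, block {3,9,12,13} splits into {9,12,13} and {3}.
The partition is now stable with 6 blocks: {4,10} | {2,7,11} | {5} | {9,12,13} | {8} | {3}.
State 4 belongs to the block {4,10}, which has 2 states.

2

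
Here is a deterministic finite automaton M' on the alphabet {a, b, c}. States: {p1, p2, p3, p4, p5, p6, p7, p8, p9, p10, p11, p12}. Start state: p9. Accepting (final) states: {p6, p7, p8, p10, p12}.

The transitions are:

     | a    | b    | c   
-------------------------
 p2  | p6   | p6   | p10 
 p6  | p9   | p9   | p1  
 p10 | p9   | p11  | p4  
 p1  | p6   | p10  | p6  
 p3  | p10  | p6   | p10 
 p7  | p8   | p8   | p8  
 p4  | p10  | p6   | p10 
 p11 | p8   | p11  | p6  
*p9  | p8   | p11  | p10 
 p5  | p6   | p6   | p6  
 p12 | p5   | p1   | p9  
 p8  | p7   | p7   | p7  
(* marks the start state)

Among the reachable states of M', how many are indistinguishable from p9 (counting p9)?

States {p2,p3,p5,p12} cannot be reached from the start state, so discard them.
P0 = {p6,p7,p8,p10} | {p1,p4,p9,p11}.
On input a, block {p6,p7,p8,p10} splits into {p6,p10} and {p7,p8}.
Split {p1,p4,p9,p11} by δ(·,a) → {p1,p4} and {p9,p11}.
No further refinement is possible. Final partition (4 blocks): {p6,p10} | {p1,p4} | {p7,p8} | {p9,p11}.
The equivalence class containing p9 is {p9,p11}, of size 2.

2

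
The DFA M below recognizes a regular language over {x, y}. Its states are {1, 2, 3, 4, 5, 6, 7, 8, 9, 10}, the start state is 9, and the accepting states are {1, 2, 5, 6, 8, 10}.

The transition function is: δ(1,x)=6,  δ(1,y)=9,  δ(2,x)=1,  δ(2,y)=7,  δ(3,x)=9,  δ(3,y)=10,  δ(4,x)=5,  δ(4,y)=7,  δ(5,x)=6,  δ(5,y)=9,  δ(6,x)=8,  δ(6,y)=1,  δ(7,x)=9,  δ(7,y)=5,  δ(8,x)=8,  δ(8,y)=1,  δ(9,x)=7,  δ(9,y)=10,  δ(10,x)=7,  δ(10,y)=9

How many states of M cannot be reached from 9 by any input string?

3

No path from 9 leads to 2, 3, 4; the other 7 states are all reachable.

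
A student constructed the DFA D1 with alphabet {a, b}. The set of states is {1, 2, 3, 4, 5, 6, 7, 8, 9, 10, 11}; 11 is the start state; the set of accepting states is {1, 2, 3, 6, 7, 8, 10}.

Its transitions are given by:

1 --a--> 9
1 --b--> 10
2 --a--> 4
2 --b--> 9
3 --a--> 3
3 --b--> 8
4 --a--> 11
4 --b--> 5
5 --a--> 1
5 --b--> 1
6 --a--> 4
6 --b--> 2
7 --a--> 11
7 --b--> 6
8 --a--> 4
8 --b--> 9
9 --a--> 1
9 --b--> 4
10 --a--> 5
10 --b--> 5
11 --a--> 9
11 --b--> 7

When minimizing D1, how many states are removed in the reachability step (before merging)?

Starting at 11 and following transitions, the reachable set is {1, 2, 4, 5, 6, 7, 9, 10, 11}. That leaves 3, 8 unreachable — 2 in total.

2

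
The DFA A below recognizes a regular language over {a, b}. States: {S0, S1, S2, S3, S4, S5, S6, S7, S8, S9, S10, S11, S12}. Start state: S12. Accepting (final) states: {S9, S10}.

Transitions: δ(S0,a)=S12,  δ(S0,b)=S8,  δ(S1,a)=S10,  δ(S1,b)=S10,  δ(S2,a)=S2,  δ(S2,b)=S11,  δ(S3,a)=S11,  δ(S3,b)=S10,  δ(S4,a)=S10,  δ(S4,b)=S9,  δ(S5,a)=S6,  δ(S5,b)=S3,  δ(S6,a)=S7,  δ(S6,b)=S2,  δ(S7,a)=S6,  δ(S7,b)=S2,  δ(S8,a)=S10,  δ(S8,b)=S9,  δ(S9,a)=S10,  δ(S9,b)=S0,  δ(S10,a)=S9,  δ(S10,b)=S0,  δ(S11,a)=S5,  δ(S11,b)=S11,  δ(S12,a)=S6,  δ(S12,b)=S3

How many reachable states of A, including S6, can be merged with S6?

2

States {S1,S4} cannot be reached from the start state, so discard them.
P0 = {S9,S10} | {S0,S2,S3,S5,S6,S7,S8,S11,S12}.
Refine {S0,S2,S3,S5,S6,S7,S8,S11,S12} on symbol a: members go to different blocks, giving {S0,S2,S3,S5,S6,S7,S11,S12} and {S8}.
On input b, block {S0,S2,S3,S5,S6,S7,S11,S12} splits into {S2,S5,S6,S7,S11,S12} and {S0} and {S3}.
On input b, block {S2,S5,S6,S7,S11,S12} splits into {S2,S6,S7,S11} and {S5,S12}.
Split {S2,S6,S7,S11} by δ(·,a) → {S2,S6,S7} and {S11}.
On input b, block {S2,S6,S7} splits into {S6,S7} and {S2}.
No further refinement is possible. Final partition (8 blocks): {S9,S10} | {S6,S7} | {S8} | {S0} | {S3} | {S5,S12} | {S11} | {S2}.
State S6 belongs to the block {S6,S7}, which has 2 states.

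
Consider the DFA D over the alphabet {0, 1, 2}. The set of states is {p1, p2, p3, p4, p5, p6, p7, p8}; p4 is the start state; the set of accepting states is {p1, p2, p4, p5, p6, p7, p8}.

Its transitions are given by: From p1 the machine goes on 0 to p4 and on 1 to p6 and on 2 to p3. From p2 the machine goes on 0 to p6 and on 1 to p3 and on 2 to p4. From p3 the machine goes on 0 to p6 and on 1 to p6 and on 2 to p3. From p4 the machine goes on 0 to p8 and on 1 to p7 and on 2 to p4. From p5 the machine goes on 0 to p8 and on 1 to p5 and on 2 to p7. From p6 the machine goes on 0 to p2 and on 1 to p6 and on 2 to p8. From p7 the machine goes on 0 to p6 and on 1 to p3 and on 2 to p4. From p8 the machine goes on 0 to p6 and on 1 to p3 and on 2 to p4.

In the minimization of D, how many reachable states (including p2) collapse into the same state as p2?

3

First remove the unreachable states {p1,p5}; 6 states remain.
Start with accepting vs non-accepting: {p2,p4,p6,p7,p8} | {p3}.
Split {p2,p4,p6,p7,p8} by δ(·,1) → {p2,p7,p8} and {p4,p6}.
Split {p4,p6} by δ(·,1) → {p4} and {p6}.
No further refinement is possible. Final partition (4 blocks): {p2,p7,p8} | {p3} | {p4} | {p6}.
The equivalence class containing p2 is {p2,p7,p8}, of size 3.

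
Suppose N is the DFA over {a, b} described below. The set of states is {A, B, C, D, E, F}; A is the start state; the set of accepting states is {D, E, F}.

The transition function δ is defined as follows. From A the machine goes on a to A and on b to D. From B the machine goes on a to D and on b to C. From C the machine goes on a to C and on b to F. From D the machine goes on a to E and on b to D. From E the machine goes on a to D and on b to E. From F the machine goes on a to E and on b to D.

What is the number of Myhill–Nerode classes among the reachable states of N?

States {B,C,F} cannot be reached from the start state, so discard them.
Start with accepting vs non-accepting: {D,E} | {A}.
The partition is now stable with 2 blocks: {D,E} | {A}.

2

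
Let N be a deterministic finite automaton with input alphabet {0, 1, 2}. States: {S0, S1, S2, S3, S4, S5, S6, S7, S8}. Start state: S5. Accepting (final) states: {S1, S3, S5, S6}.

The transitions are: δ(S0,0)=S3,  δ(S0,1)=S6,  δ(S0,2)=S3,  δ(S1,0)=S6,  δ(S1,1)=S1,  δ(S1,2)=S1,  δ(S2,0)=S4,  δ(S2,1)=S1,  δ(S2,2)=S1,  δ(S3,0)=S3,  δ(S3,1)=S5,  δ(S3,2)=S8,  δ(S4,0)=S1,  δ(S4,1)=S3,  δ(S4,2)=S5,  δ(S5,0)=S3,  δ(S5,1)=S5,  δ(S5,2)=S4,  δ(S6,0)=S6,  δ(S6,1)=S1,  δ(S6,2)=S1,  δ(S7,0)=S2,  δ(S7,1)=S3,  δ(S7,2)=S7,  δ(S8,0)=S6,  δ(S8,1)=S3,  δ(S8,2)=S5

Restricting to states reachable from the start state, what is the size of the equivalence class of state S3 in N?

States {S0,S2,S7} cannot be reached from the start state, so discard them.
Initial partition by acceptance: {S1,S3,S5,S6} | {S4,S8}.
Refine {S1,S3,S5,S6} on symbol 2: members go to different blocks, giving {S1,S6} and {S3,S5}.
Stable partition: {S1,S6} | {S4,S8} | {S3,S5} — 3 equivalence classes.
State S3 belongs to the block {S3,S5}, which has 2 states.

2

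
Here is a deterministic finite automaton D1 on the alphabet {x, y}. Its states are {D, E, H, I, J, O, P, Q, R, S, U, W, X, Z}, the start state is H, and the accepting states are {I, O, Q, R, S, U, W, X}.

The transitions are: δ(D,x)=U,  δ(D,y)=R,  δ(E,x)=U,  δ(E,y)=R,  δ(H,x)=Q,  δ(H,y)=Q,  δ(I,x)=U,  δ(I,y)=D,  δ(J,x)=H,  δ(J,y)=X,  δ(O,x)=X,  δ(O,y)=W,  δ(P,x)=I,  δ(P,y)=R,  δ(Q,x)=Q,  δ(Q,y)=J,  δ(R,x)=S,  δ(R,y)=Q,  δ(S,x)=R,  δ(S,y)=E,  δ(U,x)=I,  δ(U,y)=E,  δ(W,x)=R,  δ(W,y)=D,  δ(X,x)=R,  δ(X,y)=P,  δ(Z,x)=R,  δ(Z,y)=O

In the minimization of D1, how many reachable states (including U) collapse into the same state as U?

States {O,W,Z} cannot be reached from the start state, so discard them.
P0 = {I,Q,R,S,U,X} | {D,E,H,J,P}.
Split {I,Q,R,S,U,X} by δ(·,y) → {I,Q,S,U,X} and {R}.
On input x, block {I,Q,S,U,X} splits into {I,Q,U} and {S,X}.
Refine {D,E,H,J,P} on symbol x: members go to different blocks, giving {D,E,H,P} and {J}.
Refine {I,Q,U} on symbol y: members go to different blocks, giving {I,U} and {Q}.
Refine {D,E,H,P} on symbol x: members go to different blocks, giving {D,E,P} and {H}.
The partition is now stable with 7 blocks: {I,U} | {D,E,P} | {R} | {S,X} | {J} | {Q} | {H}.
State U belongs to the block {I,U}, which has 2 states.

2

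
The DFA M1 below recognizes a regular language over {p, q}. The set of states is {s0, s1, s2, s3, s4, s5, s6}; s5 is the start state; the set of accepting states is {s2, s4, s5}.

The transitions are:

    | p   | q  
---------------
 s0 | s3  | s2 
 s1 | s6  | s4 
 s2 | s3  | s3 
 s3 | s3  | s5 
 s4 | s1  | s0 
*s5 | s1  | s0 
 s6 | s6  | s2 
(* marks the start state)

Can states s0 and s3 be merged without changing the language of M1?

Yes

All states are reachable from the start state.
Start with accepting vs non-accepting: {s2,s4,s5} | {s0,s1,s3,s6}.
The partition is now stable with 2 blocks: {s2,s4,s5} | {s0,s1,s3,s6}.
s0 and s3 lie in the same block of the stable partition, so they are equivalent — no string distinguishes them.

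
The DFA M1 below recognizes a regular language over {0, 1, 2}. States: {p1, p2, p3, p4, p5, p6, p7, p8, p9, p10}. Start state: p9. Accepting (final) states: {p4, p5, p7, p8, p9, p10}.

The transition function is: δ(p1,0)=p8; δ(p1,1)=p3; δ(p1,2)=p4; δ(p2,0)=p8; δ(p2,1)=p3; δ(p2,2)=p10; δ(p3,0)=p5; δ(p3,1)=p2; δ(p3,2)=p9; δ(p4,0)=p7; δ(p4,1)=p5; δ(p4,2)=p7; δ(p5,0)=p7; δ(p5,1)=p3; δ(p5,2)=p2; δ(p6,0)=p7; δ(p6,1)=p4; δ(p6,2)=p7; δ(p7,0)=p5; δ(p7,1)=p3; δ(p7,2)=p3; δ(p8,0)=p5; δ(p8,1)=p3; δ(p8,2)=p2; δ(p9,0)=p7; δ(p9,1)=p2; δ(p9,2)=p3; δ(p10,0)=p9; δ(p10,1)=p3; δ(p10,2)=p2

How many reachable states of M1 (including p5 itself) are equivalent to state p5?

5

First remove the unreachable states {p1,p4,p6}; 7 states remain.
Start with accepting vs non-accepting: {p5,p7,p8,p9,p10} | {p2,p3}.
Stable partition: {p5,p7,p8,p9,p10} | {p2,p3} — 2 equivalence classes.
State p5 belongs to the block {p5,p7,p8,p9,p10}, which has 5 states.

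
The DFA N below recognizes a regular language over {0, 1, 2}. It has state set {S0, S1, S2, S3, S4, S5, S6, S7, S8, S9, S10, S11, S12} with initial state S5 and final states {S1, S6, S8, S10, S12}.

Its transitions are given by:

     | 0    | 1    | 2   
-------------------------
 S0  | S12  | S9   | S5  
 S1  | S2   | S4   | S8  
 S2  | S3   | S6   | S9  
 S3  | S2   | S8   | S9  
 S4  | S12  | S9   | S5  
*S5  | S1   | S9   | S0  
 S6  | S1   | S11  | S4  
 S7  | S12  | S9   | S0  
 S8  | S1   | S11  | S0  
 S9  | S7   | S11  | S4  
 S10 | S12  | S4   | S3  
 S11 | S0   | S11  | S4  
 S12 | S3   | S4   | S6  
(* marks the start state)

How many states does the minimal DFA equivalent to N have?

5

First remove the unreachable states {S10}; 12 states remain.
P0 = {S1,S6,S8,S12} | {S0,S2,S3,S4,S5,S7,S9,S11}.
Refine {S1,S6,S8,S12} on symbol 0: members go to different blocks, giving {S1,S12} and {S6,S8}.
Refine {S0,S2,S3,S4,S5,S7,S9,S11} on symbol 0: members go to different blocks, giving {S0,S4,S5,S7} and {S2,S3,S9,S11}.
On input 0, block {S2,S3,S9,S11} splits into {S2,S3} and {S9,S11}.
No further refinement is possible. Final partition (5 blocks): {S1,S12} | {S0,S4,S5,S7} | {S6,S8} | {S2,S3} | {S9,S11}.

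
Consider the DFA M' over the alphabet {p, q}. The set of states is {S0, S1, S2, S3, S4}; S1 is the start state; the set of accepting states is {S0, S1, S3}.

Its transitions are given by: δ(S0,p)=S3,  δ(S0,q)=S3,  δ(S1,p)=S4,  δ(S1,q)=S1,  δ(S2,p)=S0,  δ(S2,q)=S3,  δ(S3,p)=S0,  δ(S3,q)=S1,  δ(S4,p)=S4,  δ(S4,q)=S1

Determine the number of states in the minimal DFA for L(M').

Reachable states from the start: {S1,S4}. Unreachable: {S0,S2,S3} — drop them.
Initial partition by acceptance: {S1} | {S4}.
No further refinement is possible. Final partition (2 blocks): {S1} | {S4}.

2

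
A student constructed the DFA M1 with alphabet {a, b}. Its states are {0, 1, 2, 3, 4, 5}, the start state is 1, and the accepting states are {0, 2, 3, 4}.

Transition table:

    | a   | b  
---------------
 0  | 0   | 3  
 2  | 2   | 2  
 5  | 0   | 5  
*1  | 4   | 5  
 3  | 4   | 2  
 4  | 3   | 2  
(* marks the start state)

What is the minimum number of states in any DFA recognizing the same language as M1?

2

Start with accepting vs non-accepting: {0,2,3,4} | {1,5}.
The partition is now stable with 2 blocks: {0,2,3,4} | {1,5}.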